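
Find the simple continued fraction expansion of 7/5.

Run the Euclidean algorithm on 7 and 5; the successive quotients are the partial quotients a_0, a_1, ... (each step inverts the fractional part left over by the previous one):
  7 = 1*5 + 2, so a_0 = 1.
  5 = 2*2 + 1, so a_1 = 2.
  2 = 2*1 + 0, so a_2 = 2.
The remainder reaches 0 after 3 divisions, so the expansion has 3 partial quotients, read off in order.

[1; 2, 2]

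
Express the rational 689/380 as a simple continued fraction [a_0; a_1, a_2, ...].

Run the Euclidean algorithm on 689 and 380; the successive quotients are the partial quotients a_0, a_1, ... (each step inverts the fractional part left over by the previous one):
  689 = 1*380 + 309, so a_0 = 1.
  380 = 1*309 + 71, so a_1 = 1.
  309 = 4*71 + 25, so a_2 = 4.
  71 = 2*25 + 21, so a_3 = 2.
  25 = 1*21 + 4, so a_4 = 1.
  21 = 5*4 + 1, so a_5 = 5.
  4 = 4*1 + 0, so a_6 = 4.
The remainder reaches 0 after 7 divisions, so the expansion has 7 partial quotients, read off in order.

[1; 1, 4, 2, 1, 5, 4]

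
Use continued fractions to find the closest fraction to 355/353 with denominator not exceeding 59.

1/1

Expand x = 355/353 as a continued fraction with the Euclidean algorithm:
  355 = 1*353 + 2, so a_0 = 1.
  353 = 176*2 + 1, so a_1 = 176.
  2 = 2*1 + 0, so a_2 = 2.
so x = [1; 176, 2].
Convergents (p_i = a_i*p_{i-1} + p_{i-2}, q_i = a_i*q_{i-1} + q_{i-2} with p_{-2}=0, p_{-1}=1, q_{-2}=1, q_{-1}=0), until the denominator exceeds 59:
  i=0: a_0=1, p_0 = 1*1 + 0 = 1, q_0 = 1*0 + 1 = 1.
  i=1: a_1=176, p_1 = 176*1 + 1 = 177, q_1 = 176*1 + 0 = 176.
q_1 = 176 > 59, so the last convergent with denominator <= 59 is p_0/q_0 = 1/1.
The closest fraction with denominator <= 59 is either p_0/q_0 or the intermediate fraction (k*p_0 + p_{-1})/(k*q_0 + q_{-1}) with the largest k >= 1 whose denominator stays <= 59; these approach x as k grows, and every other convergent or intermediate fraction in range is farther away.
Largest k: floor((59 - q_{-1})/q_0) = floor((59 - 0)/1) = 59 (using the seeds p_{-1} = 1, q_{-1} = 0).
That gives (59*1 + 1)/(59*1 + 0) = 60/59.
Compare the errors: |x - 1/1| = |355*1 - 1*353|/(353*1) = 2/353, and |x - 60/59| = |355*59 - 60*353|/(353*59) = 235/20827.
Cross-multiplying, 2*20827 = 41654 < 82955 = 235*353, so 2/353 is smaller: the convergent 1/1 is closer to x than 60/59.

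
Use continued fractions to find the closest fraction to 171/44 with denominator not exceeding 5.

Expand x = 171/44 as a continued fraction with the Euclidean algorithm:
  171 = 3*44 + 39, so a_0 = 3.
  44 = 1*39 + 5, so a_1 = 1.
  39 = 7*5 + 4, so a_2 = 7.
  5 = 1*4 + 1, so a_3 = 1.
  4 = 4*1 + 0, so a_4 = 4.
so x = [3; 1, 7, 1, 4].
Convergents (p_i = a_i*p_{i-1} + p_{i-2}, q_i = a_i*q_{i-1} + q_{i-2} with p_{-2}=0, p_{-1}=1, q_{-2}=1, q_{-1}=0), until the denominator exceeds 5:
  i=0: a_0=3, p_0 = 3*1 + 0 = 3, q_0 = 3*0 + 1 = 1.
  i=1: a_1=1, p_1 = 1*3 + 1 = 4, q_1 = 1*1 + 0 = 1.
  i=2: a_2=7, p_2 = 7*4 + 3 = 31, q_2 = 7*1 + 1 = 8.
q_2 = 8 > 5, so the last convergent with denominator <= 5 is p_1/q_1 = 4/1.
The closest fraction with denominator <= 5 is either p_1/q_1 or the intermediate fraction (k*p_1 + p_0)/(k*q_1 + q_0) with the largest k >= 1 whose denominator stays <= 5; these approach x as k grows, and every other convergent or intermediate fraction in range is farther away.
Largest k: floor((5 - q_0)/q_1) = floor((5 - 1)/1) = 4.
That gives (4*4 + 3)/(4*1 + 1) = 19/5.
Compare the errors: |x - 4/1| = |171*1 - 4*44|/(44*1) = 5/44, and |x - 19/5| = |171*5 - 19*44|/(44*5) = 19/220.
Cross-multiplying, 19*44 = 836 < 1100 = 5*220, so 19/220 is smaller: the intermediate fraction 19/5 is closer to x than 4/1.

19/5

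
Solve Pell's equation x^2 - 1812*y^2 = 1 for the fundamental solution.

(x, y) = (1653751, 38850)

First expand sqrt(1812) as a continued fraction. With x_i = (sqrt(1812) + m_i)/d_i and (m_0, d_0) = (0, 1): a_0 = floor(sqrt(1812)) = 42, since 42^2 = 1764 <= 1812 < 1849 = 43^2.
Iterate m_{i+1} = d_i*a_i - m_i, d_{i+1} = (1812 - m_{i+1}^2)/d_i, a_{i+1} = floor((a_0 + m_{i+1})/d_{i+1}):
  m_1 = 1*42 - 0 = 42, d_1 = (1812 - 42^2)/1 = 48/1 = 48, a_1 = floor((42 + 42)/48) = 1.
  m_2 = 48*1 - 42 = 6, d_2 = (1812 - 6^2)/48 = 1776/48 = 37, a_2 = floor((42 + 6)/37) = 1.
  m_3 = 37*1 - 6 = 31, d_3 = (1812 - 31^2)/37 = 851/37 = 23, a_3 = floor((42 + 31)/23) = 3.
  m_4 = 23*3 - 31 = 38, d_4 = (1812 - 38^2)/23 = 368/23 = 16, a_4 = floor((42 + 38)/16) = 5.
  m_5 = 16*5 - 38 = 42, d_5 = (1812 - 42^2)/16 = 48/16 = 3, a_5 = floor((42 + 42)/3) = 28.
  m_6 = 3*28 - 42 = 42, d_6 = (1812 - 42^2)/3 = 48/3 = 16, a_6 = floor((42 + 42)/16) = 5.
  m_7 = 16*5 - 42 = 38, d_7 = (1812 - 38^2)/16 = 368/16 = 23, a_7 = floor((42 + 38)/23) = 3.
  m_8 = 23*3 - 38 = 31, d_8 = (1812 - 31^2)/23 = 851/23 = 37, a_8 = floor((42 + 31)/37) = 1.
  m_9 = 37*1 - 31 = 6, d_9 = (1812 - 6^2)/37 = 1776/37 = 48, a_9 = floor((42 + 6)/48) = 1.
  m_10 = 48*1 - 6 = 42, d_10 = (1812 - 42^2)/48 = 48/48 = 1, a_10 = floor((42 + 42)/1) = 84.
  m_11 = 1*84 - 42 = 42, d_11 = (1812 - 42^2)/1 = 48/1 = 48: (m_11, d_11) = (m_1, d_1) = (42, 48), so from here the quotients repeat a_1, ..., a_10; the period length is 10.
So sqrt(1812) = [42; (1, 1, 3, 5, 28, 5, 3, 1, 1, 84)] with period length k = 10.
k is even, so the fundamental solution of x^2 - 1812y^2 = 1 is (p_{k-1}, q_{k-1}) = (p_9, q_9); compute convergents through index 9.
Convergents (p_i = a_i*p_{i-1} + p_{i-2}, q_i = a_i*q_{i-1} + q_{i-2} with p_{-2}=0, p_{-1}=1, q_{-2}=1, q_{-1}=0):
  i=0: a_0=42, p_0 = 42*1 + 0 = 42, q_0 = 42*0 + 1 = 1.
  i=1: a_1=1, p_1 = 1*42 + 1 = 43, q_1 = 1*1 + 0 = 1.
  i=2: a_2=1, p_2 = 1*43 + 42 = 85, q_2 = 1*1 + 1 = 2.
  i=3: a_3=3, p_3 = 3*85 + 43 = 298, q_3 = 3*2 + 1 = 7.
  i=4: a_4=5, p_4 = 5*298 + 85 = 1575, q_4 = 5*7 + 2 = 37.
  i=5: a_5=28, p_5 = 28*1575 + 298 = 44398, q_5 = 28*37 + 7 = 1043.
  i=6: a_6=5, p_6 = 5*44398 + 1575 = 223565, q_6 = 5*1043 + 37 = 5252.
  i=7: a_7=3, p_7 = 3*223565 + 44398 = 715093, q_7 = 3*5252 + 1043 = 16799.
  i=8: a_8=1, p_8 = 1*715093 + 223565 = 938658, q_8 = 1*16799 + 5252 = 22051.
  i=9: a_9=1, p_9 = 1*938658 + 715093 = 1653751, q_9 = 1*22051 + 16799 = 38850.
Check: 1653751^2 - 1812*38850^2 = 2734892370001 - 2734892370000 = 1, so (x, y) = (1653751, 38850) solves the equation, and by the theorem it is the least positive solution.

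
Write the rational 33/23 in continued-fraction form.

Run the Euclidean algorithm on 33 and 23; the successive quotients are the partial quotients a_0, a_1, ... (each step inverts the fractional part left over by the previous one):
  33 = 1*23 + 10, so a_0 = 1.
  23 = 2*10 + 3, so a_1 = 2.
  10 = 3*3 + 1, so a_2 = 3.
  3 = 3*1 + 0, so a_3 = 3.
The remainder reaches 0 after 4 divisions, so the expansion has 4 partial quotients, read off in order.

[1; 2, 3, 3]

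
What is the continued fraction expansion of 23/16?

[1; 2, 3, 2]

Run the Euclidean algorithm on 23 and 16; the successive quotients are the partial quotients a_0, a_1, ... (each step inverts the fractional part left over by the previous one):
  23 = 1*16 + 7, so a_0 = 1.
  16 = 2*7 + 2, so a_1 = 2.
  7 = 3*2 + 1, so a_2 = 3.
  2 = 2*1 + 0, so a_3 = 2.
The remainder reaches 0 after 4 divisions, so the expansion has 4 partial quotients, read off in order.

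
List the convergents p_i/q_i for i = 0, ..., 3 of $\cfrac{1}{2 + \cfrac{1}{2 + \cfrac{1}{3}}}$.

0/1, 1/2, 2/5, 7/17

Using the convergent recurrence p_i = a_i*p_{i-1} + p_{i-2}, q_i = a_i*q_{i-1} + q_{i-2} with p_{-2}=0, p_{-1}=1, q_{-2}=1, q_{-1}=0:
  i=0: a_0=0, p_0 = 0*1 + 0 = 0, q_0 = 0*0 + 1 = 1.
  i=1: a_1=2, p_1 = 2*0 + 1 = 1, q_1 = 2*1 + 0 = 2.
  i=2: a_2=2, p_2 = 2*1 + 0 = 2, q_2 = 2*2 + 1 = 5.
  i=3: a_3=3, p_3 = 3*2 + 1 = 7, q_3 = 3*5 + 2 = 17.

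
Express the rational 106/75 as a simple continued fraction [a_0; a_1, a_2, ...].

Run the Euclidean algorithm on 106 and 75; the successive quotients are the partial quotients a_0, a_1, ... (each step inverts the fractional part left over by the previous one):
  106 = 1*75 + 31, so a_0 = 1.
  75 = 2*31 + 13, so a_1 = 2.
  31 = 2*13 + 5, so a_2 = 2.
  13 = 2*5 + 3, so a_3 = 2.
  5 = 1*3 + 2, so a_4 = 1.
  3 = 1*2 + 1, so a_5 = 1.
  2 = 2*1 + 0, so a_6 = 2.
The remainder reaches 0 after 7 divisions, so the expansion has 7 partial quotients, read off in order.

[1; 2, 2, 2, 1, 1, 2]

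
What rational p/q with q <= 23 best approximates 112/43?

Expand x = 112/43 as a continued fraction with the Euclidean algorithm:
  112 = 2*43 + 26, so a_0 = 2.
  43 = 1*26 + 17, so a_1 = 1.
  26 = 1*17 + 9, so a_2 = 1.
  17 = 1*9 + 8, so a_3 = 1.
  9 = 1*8 + 1, so a_4 = 1.
  8 = 8*1 + 0, so a_5 = 8.
so x = [2; 1, 1, 1, 1, 8].
Convergents (p_i = a_i*p_{i-1} + p_{i-2}, q_i = a_i*q_{i-1} + q_{i-2} with p_{-2}=0, p_{-1}=1, q_{-2}=1, q_{-1}=0), until the denominator exceeds 23:
  i=0: a_0=2, p_0 = 2*1 + 0 = 2, q_0 = 2*0 + 1 = 1.
  i=1: a_1=1, p_1 = 1*2 + 1 = 3, q_1 = 1*1 + 0 = 1.
  i=2: a_2=1, p_2 = 1*3 + 2 = 5, q_2 = 1*1 + 1 = 2.
  i=3: a_3=1, p_3 = 1*5 + 3 = 8, q_3 = 1*2 + 1 = 3.
  i=4: a_4=1, p_4 = 1*8 + 5 = 13, q_4 = 1*3 + 2 = 5.
  i=5: a_5=8, p_5 = 8*13 + 8 = 112, q_5 = 8*5 + 3 = 43.
q_5 = 43 > 23, so the last convergent with denominator <= 23 is p_4/q_4 = 13/5.
The closest fraction with denominator <= 23 is either p_4/q_4 or the intermediate fraction (k*p_4 + p_3)/(k*q_4 + q_3) with the largest k >= 1 whose denominator stays <= 23; these approach x as k grows, and every other convergent or intermediate fraction in range is farther away.
Largest k: floor((23 - q_3)/q_4) = floor((23 - 3)/5) = 4.
That gives (4*13 + 8)/(4*5 + 3) = 60/23.
Compare the errors: |x - 13/5| = |112*5 - 13*43|/(43*5) = 1/215, and |x - 60/23| = |112*23 - 60*43|/(43*23) = 4/989.
Cross-multiplying, 4*215 = 860 < 989 = 1*989, so 4/989 is smaller: the intermediate fraction 60/23 is closer to x than 13/5.

60/23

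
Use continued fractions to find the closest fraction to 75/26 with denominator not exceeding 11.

26/9

Expand x = 75/26 as a continued fraction with the Euclidean algorithm:
  75 = 2*26 + 23, so a_0 = 2.
  26 = 1*23 + 3, so a_1 = 1.
  23 = 7*3 + 2, so a_2 = 7.
  3 = 1*2 + 1, so a_3 = 1.
  2 = 2*1 + 0, so a_4 = 2.
so x = [2; 1, 7, 1, 2].
Convergents (p_i = a_i*p_{i-1} + p_{i-2}, q_i = a_i*q_{i-1} + q_{i-2} with p_{-2}=0, p_{-1}=1, q_{-2}=1, q_{-1}=0), until the denominator exceeds 11:
  i=0: a_0=2, p_0 = 2*1 + 0 = 2, q_0 = 2*0 + 1 = 1.
  i=1: a_1=1, p_1 = 1*2 + 1 = 3, q_1 = 1*1 + 0 = 1.
  i=2: a_2=7, p_2 = 7*3 + 2 = 23, q_2 = 7*1 + 1 = 8.
  i=3: a_3=1, p_3 = 1*23 + 3 = 26, q_3 = 1*8 + 1 = 9.
  i=4: a_4=2, p_4 = 2*26 + 23 = 75, q_4 = 2*9 + 8 = 26.
q_4 = 26 > 11, so the last convergent with denominator <= 11 is p_3/q_3 = 26/9.
The closest fraction with denominator <= 11 is either p_3/q_3 or the intermediate fraction (k*p_3 + p_2)/(k*q_3 + q_2) with the largest k >= 1 whose denominator stays <= 11; these approach x as k grows, and every other convergent or intermediate fraction in range is farther away.
Largest k: floor((11 - q_2)/q_3) = floor((11 - 8)/9) = 0.
Since k = 0, no intermediate fraction beyond p_3/q_3 has denominator <= 11, so the convergent 26/9 is the closest (its error is |75*9 - 26*26|/(26*9) = 1/234).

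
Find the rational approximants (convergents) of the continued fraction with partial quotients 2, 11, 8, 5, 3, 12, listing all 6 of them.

2/1, 23/11, 186/89, 953/456, 3045/1457, 37493/17940

Using the convergent recurrence p_i = a_i*p_{i-1} + p_{i-2}, q_i = a_i*q_{i-1} + q_{i-2} with p_{-2}=0, p_{-1}=1, q_{-2}=1, q_{-1}=0:
  i=0: a_0=2, p_0 = 2*1 + 0 = 2, q_0 = 2*0 + 1 = 1.
  i=1: a_1=11, p_1 = 11*2 + 1 = 23, q_1 = 11*1 + 0 = 11.
  i=2: a_2=8, p_2 = 8*23 + 2 = 186, q_2 = 8*11 + 1 = 89.
  i=3: a_3=5, p_3 = 5*186 + 23 = 953, q_3 = 5*89 + 11 = 456.
  i=4: a_4=3, p_4 = 3*953 + 186 = 3045, q_4 = 3*456 + 89 = 1457.
  i=5: a_5=12, p_5 = 12*3045 + 953 = 37493, q_5 = 12*1457 + 456 = 17940.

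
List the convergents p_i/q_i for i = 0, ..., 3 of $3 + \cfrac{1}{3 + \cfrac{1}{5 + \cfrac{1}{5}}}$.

3/1, 10/3, 53/16, 275/83

Using the convergent recurrence p_i = a_i*p_{i-1} + p_{i-2}, q_i = a_i*q_{i-1} + q_{i-2} with p_{-2}=0, p_{-1}=1, q_{-2}=1, q_{-1}=0:
  i=0: a_0=3, p_0 = 3*1 + 0 = 3, q_0 = 3*0 + 1 = 1.
  i=1: a_1=3, p_1 = 3*3 + 1 = 10, q_1 = 3*1 + 0 = 3.
  i=2: a_2=5, p_2 = 5*10 + 3 = 53, q_2 = 5*3 + 1 = 16.
  i=3: a_3=5, p_3 = 5*53 + 10 = 275, q_3 = 5*16 + 3 = 83.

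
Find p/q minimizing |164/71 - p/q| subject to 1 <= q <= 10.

Expand x = 164/71 as a continued fraction with the Euclidean algorithm:
  164 = 2*71 + 22, so a_0 = 2.
  71 = 3*22 + 5, so a_1 = 3.
  22 = 4*5 + 2, so a_2 = 4.
  5 = 2*2 + 1, so a_3 = 2.
  2 = 2*1 + 0, so a_4 = 2.
so x = [2; 3, 4, 2, 2].
Convergents (p_i = a_i*p_{i-1} + p_{i-2}, q_i = a_i*q_{i-1} + q_{i-2} with p_{-2}=0, p_{-1}=1, q_{-2}=1, q_{-1}=0), until the denominator exceeds 10:
  i=0: a_0=2, p_0 = 2*1 + 0 = 2, q_0 = 2*0 + 1 = 1.
  i=1: a_1=3, p_1 = 3*2 + 1 = 7, q_1 = 3*1 + 0 = 3.
  i=2: a_2=4, p_2 = 4*7 + 2 = 30, q_2 = 4*3 + 1 = 13.
q_2 = 13 > 10, so the last convergent with denominator <= 10 is p_1/q_1 = 7/3.
The closest fraction with denominator <= 10 is either p_1/q_1 or the intermediate fraction (k*p_1 + p_0)/(k*q_1 + q_0) with the largest k >= 1 whose denominator stays <= 10; these approach x as k grows, and every other convergent or intermediate fraction in range is farther away.
Largest k: floor((10 - q_0)/q_1) = floor((10 - 1)/3) = 3.
That gives (3*7 + 2)/(3*3 + 1) = 23/10.
Compare the errors: |x - 7/3| = |164*3 - 7*71|/(71*3) = 5/213, and |x - 23/10| = |164*10 - 23*71|/(71*10) = 7/710.
Cross-multiplying, 7*213 = 1491 < 3550 = 5*710, so 7/710 is smaller: the intermediate fraction 23/10 is closer to x than 7/3.

23/10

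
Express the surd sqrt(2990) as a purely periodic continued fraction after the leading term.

Write x_i = (sqrt(2990) + m_i)/d_i with (m_0, d_0) = (0, 1). a_0 = floor(sqrt(2990)) = 54, since 54^2 = 2916 <= 2990 < 3025 = 55^2.
Iterate m_{i+1} = d_i*a_i - m_i, d_{i+1} = (2990 - m_{i+1}^2)/d_i, a_{i+1} = floor((a_0 + m_{i+1})/d_{i+1}):
  m_1 = 1*54 - 0 = 54, d_1 = (2990 - 54^2)/1 = 74/1 = 74, a_1 = floor((54 + 54)/74) = 1.
  m_2 = 74*1 - 54 = 20, d_2 = (2990 - 20^2)/74 = 2590/74 = 35, a_2 = floor((54 + 20)/35) = 2.
  m_3 = 35*2 - 20 = 50, d_3 = (2990 - 50^2)/35 = 490/35 = 14, a_3 = floor((54 + 50)/14) = 7.
  m_4 = 14*7 - 50 = 48, d_4 = (2990 - 48^2)/14 = 686/14 = 49, a_4 = floor((54 + 48)/49) = 2.
  m_5 = 49*2 - 48 = 50, d_5 = (2990 - 50^2)/49 = 490/49 = 10, a_5 = floor((54 + 50)/10) = 10.
  m_6 = 10*10 - 50 = 50, d_6 = (2990 - 50^2)/10 = 490/10 = 49, a_6 = floor((54 + 50)/49) = 2.
  m_7 = 49*2 - 50 = 48, d_7 = (2990 - 48^2)/49 = 686/49 = 14, a_7 = floor((54 + 48)/14) = 7.
  m_8 = 14*7 - 48 = 50, d_8 = (2990 - 50^2)/14 = 490/14 = 35, a_8 = floor((54 + 50)/35) = 2.
  m_9 = 35*2 - 50 = 20, d_9 = (2990 - 20^2)/35 = 2590/35 = 74, a_9 = floor((54 + 20)/74) = 1.
  m_10 = 74*1 - 20 = 54, d_10 = (2990 - 54^2)/74 = 74/74 = 1, a_10 = floor((54 + 54)/1) = 108.
  m_11 = 1*108 - 54 = 54, d_11 = (2990 - 54^2)/1 = 74/1 = 74: (m_11, d_11) = (m_1, d_1) = (54, 74), so from here the quotients repeat a_1, ..., a_10; the period length is 10.
Hence the expansion of sqrt(2990) is a_0 = 54 followed by the repeating block 1, 2, 7, 2, 10, 2, 7, 2, 1, 108 (period 10).

[54; (1, 2, 7, 2, 10, 2, 7, 2, 1, 108)]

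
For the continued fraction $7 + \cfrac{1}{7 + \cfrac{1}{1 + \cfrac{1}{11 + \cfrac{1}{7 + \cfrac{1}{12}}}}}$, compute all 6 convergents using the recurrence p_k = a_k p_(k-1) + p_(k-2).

Using the convergent recurrence p_i = a_i*p_{i-1} + p_{i-2}, q_i = a_i*q_{i-1} + q_{i-2} with p_{-2}=0, p_{-1}=1, q_{-2}=1, q_{-1}=0:
  i=0: a_0=7, p_0 = 7*1 + 0 = 7, q_0 = 7*0 + 1 = 1.
  i=1: a_1=7, p_1 = 7*7 + 1 = 50, q_1 = 7*1 + 0 = 7.
  i=2: a_2=1, p_2 = 1*50 + 7 = 57, q_2 = 1*7 + 1 = 8.
  i=3: a_3=11, p_3 = 11*57 + 50 = 677, q_3 = 11*8 + 7 = 95.
  i=4: a_4=7, p_4 = 7*677 + 57 = 4796, q_4 = 7*95 + 8 = 673.
  i=5: a_5=12, p_5 = 12*4796 + 677 = 58229, q_5 = 12*673 + 95 = 8171.

7/1, 50/7, 57/8, 677/95, 4796/673, 58229/8171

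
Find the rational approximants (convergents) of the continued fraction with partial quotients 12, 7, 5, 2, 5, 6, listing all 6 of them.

12/1, 85/7, 437/36, 959/79, 5232/431, 32351/2665

Using the convergent recurrence p_i = a_i*p_{i-1} + p_{i-2}, q_i = a_i*q_{i-1} + q_{i-2} with p_{-2}=0, p_{-1}=1, q_{-2}=1, q_{-1}=0:
  i=0: a_0=12, p_0 = 12*1 + 0 = 12, q_0 = 12*0 + 1 = 1.
  i=1: a_1=7, p_1 = 7*12 + 1 = 85, q_1 = 7*1 + 0 = 7.
  i=2: a_2=5, p_2 = 5*85 + 12 = 437, q_2 = 5*7 + 1 = 36.
  i=3: a_3=2, p_3 = 2*437 + 85 = 959, q_3 = 2*36 + 7 = 79.
  i=4: a_4=5, p_4 = 5*959 + 437 = 5232, q_4 = 5*79 + 36 = 431.
  i=5: a_5=6, p_5 = 6*5232 + 959 = 32351, q_5 = 6*431 + 79 = 2665.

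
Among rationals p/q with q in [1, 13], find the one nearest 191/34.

73/13

Expand x = 191/34 as a continued fraction with the Euclidean algorithm:
  191 = 5*34 + 21, so a_0 = 5.
  34 = 1*21 + 13, so a_1 = 1.
  21 = 1*13 + 8, so a_2 = 1.
  13 = 1*8 + 5, so a_3 = 1.
  8 = 1*5 + 3, so a_4 = 1.
  5 = 1*3 + 2, so a_5 = 1.
  3 = 1*2 + 1, so a_6 = 1.
  2 = 2*1 + 0, so a_7 = 2.
so x = [5; 1, 1, 1, 1, 1, 1, 2].
Convergents (p_i = a_i*p_{i-1} + p_{i-2}, q_i = a_i*q_{i-1} + q_{i-2} with p_{-2}=0, p_{-1}=1, q_{-2}=1, q_{-1}=0), until the denominator exceeds 13:
  i=0: a_0=5, p_0 = 5*1 + 0 = 5, q_0 = 5*0 + 1 = 1.
  i=1: a_1=1, p_1 = 1*5 + 1 = 6, q_1 = 1*1 + 0 = 1.
  i=2: a_2=1, p_2 = 1*6 + 5 = 11, q_2 = 1*1 + 1 = 2.
  i=3: a_3=1, p_3 = 1*11 + 6 = 17, q_3 = 1*2 + 1 = 3.
  i=4: a_4=1, p_4 = 1*17 + 11 = 28, q_4 = 1*3 + 2 = 5.
  i=5: a_5=1, p_5 = 1*28 + 17 = 45, q_5 = 1*5 + 3 = 8.
  i=6: a_6=1, p_6 = 1*45 + 28 = 73, q_6 = 1*8 + 5 = 13.
  i=7: a_7=2, p_7 = 2*73 + 45 = 191, q_7 = 2*13 + 8 = 34.
q_7 = 34 > 13, so the last convergent with denominator <= 13 is p_6/q_6 = 73/13.
The closest fraction with denominator <= 13 is either p_6/q_6 or the intermediate fraction (k*p_6 + p_5)/(k*q_6 + q_5) with the largest k >= 1 whose denominator stays <= 13; these approach x as k grows, and every other convergent or intermediate fraction in range is farther away.
Largest k: floor((13 - q_5)/q_6) = floor((13 - 8)/13) = 0.
Since k = 0, no intermediate fraction beyond p_6/q_6 has denominator <= 13, so the convergent 73/13 is the closest (its error is |191*13 - 73*34|/(34*13) = 1/442).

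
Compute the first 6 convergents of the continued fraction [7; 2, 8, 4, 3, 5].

Using the convergent recurrence p_i = a_i*p_{i-1} + p_{i-2}, q_i = a_i*q_{i-1} + q_{i-2} with p_{-2}=0, p_{-1}=1, q_{-2}=1, q_{-1}=0:
  i=0: a_0=7, p_0 = 7*1 + 0 = 7, q_0 = 7*0 + 1 = 1.
  i=1: a_1=2, p_1 = 2*7 + 1 = 15, q_1 = 2*1 + 0 = 2.
  i=2: a_2=8, p_2 = 8*15 + 7 = 127, q_2 = 8*2 + 1 = 17.
  i=3: a_3=4, p_3 = 4*127 + 15 = 523, q_3 = 4*17 + 2 = 70.
  i=4: a_4=3, p_4 = 3*523 + 127 = 1696, q_4 = 3*70 + 17 = 227.
  i=5: a_5=5, p_5 = 5*1696 + 523 = 9003, q_5 = 5*227 + 70 = 1205.

7/1, 15/2, 127/17, 523/70, 1696/227, 9003/1205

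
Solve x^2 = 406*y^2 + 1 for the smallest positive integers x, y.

First expand sqrt(406) as a continued fraction. With x_i = (sqrt(406) + m_i)/d_i and (m_0, d_0) = (0, 1): a_0 = floor(sqrt(406)) = 20, since 20^2 = 400 <= 406 < 441 = 21^2.
Iterate m_{i+1} = d_i*a_i - m_i, d_{i+1} = (406 - m_{i+1}^2)/d_i, a_{i+1} = floor((a_0 + m_{i+1})/d_{i+1}):
  m_1 = 1*20 - 0 = 20, d_1 = (406 - 20^2)/1 = 6/1 = 6, a_1 = floor((20 + 20)/6) = 6.
  m_2 = 6*6 - 20 = 16, d_2 = (406 - 16^2)/6 = 150/6 = 25, a_2 = floor((20 + 16)/25) = 1.
  m_3 = 25*1 - 16 = 9, d_3 = (406 - 9^2)/25 = 325/25 = 13, a_3 = floor((20 + 9)/13) = 2.
  m_4 = 13*2 - 9 = 17, d_4 = (406 - 17^2)/13 = 117/13 = 9, a_4 = floor((20 + 17)/9) = 4.
  m_5 = 9*4 - 17 = 19, d_5 = (406 - 19^2)/9 = 45/9 = 5, a_5 = floor((20 + 19)/5) = 7.
  m_6 = 5*7 - 19 = 16, d_6 = (406 - 16^2)/5 = 150/5 = 30, a_6 = floor((20 + 16)/30) = 1.
  m_7 = 30*1 - 16 = 14, d_7 = (406 - 14^2)/30 = 210/30 = 7, a_7 = floor((20 + 14)/7) = 4.
  m_8 = 7*4 - 14 = 14, d_8 = (406 - 14^2)/7 = 210/7 = 30, a_8 = floor((20 + 14)/30) = 1.
  m_9 = 30*1 - 14 = 16, d_9 = (406 - 16^2)/30 = 150/30 = 5, a_9 = floor((20 + 16)/5) = 7.
  m_10 = 5*7 - 16 = 19, d_10 = (406 - 19^2)/5 = 45/5 = 9, a_10 = floor((20 + 19)/9) = 4.
  m_11 = 9*4 - 19 = 17, d_11 = (406 - 17^2)/9 = 117/9 = 13, a_11 = floor((20 + 17)/13) = 2.
  m_12 = 13*2 - 17 = 9, d_12 = (406 - 9^2)/13 = 325/13 = 25, a_12 = floor((20 + 9)/25) = 1.
  m_13 = 25*1 - 9 = 16, d_13 = (406 - 16^2)/25 = 150/25 = 6, a_13 = floor((20 + 16)/6) = 6.
  m_14 = 6*6 - 16 = 20, d_14 = (406 - 20^2)/6 = 6/6 = 1, a_14 = floor((20 + 20)/1) = 40.
  m_15 = 1*40 - 20 = 20, d_15 = (406 - 20^2)/1 = 6/1 = 6: (m_15, d_15) = (m_1, d_1) = (20, 6), so from here the quotients repeat a_1, ..., a_14; the period length is 14.
So sqrt(406) = [20; (6, 1, 2, 4, 7, 1, 4, 1, 7, 4, 2, 1, 6, 40)] with period length k = 14.
k is even, so the fundamental solution of x^2 - 406y^2 = 1 is (p_{k-1}, q_{k-1}) = (p_13, q_13); compute convergents through index 13.
Convergents (p_i = a_i*p_{i-1} + p_{i-2}, q_i = a_i*q_{i-1} + q_{i-2} with p_{-2}=0, p_{-1}=1, q_{-2}=1, q_{-1}=0):
  i=0: a_0=20, p_0 = 20*1 + 0 = 20, q_0 = 20*0 + 1 = 1.
  i=1: a_1=6, p_1 = 6*20 + 1 = 121, q_1 = 6*1 + 0 = 6.
  i=2: a_2=1, p_2 = 1*121 + 20 = 141, q_2 = 1*6 + 1 = 7.
  i=3: a_3=2, p_3 = 2*141 + 121 = 403, q_3 = 2*7 + 6 = 20.
  i=4: a_4=4, p_4 = 4*403 + 141 = 1753, q_4 = 4*20 + 7 = 87.
  i=5: a_5=7, p_5 = 7*1753 + 403 = 12674, q_5 = 7*87 + 20 = 629.
  i=6: a_6=1, p_6 = 1*12674 + 1753 = 14427, q_6 = 1*629 + 87 = 716.
  i=7: a_7=4, p_7 = 4*14427 + 12674 = 70382, q_7 = 4*716 + 629 = 3493.
  i=8: a_8=1, p_8 = 1*70382 + 14427 = 84809, q_8 = 1*3493 + 716 = 4209.
  i=9: a_9=7, p_9 = 7*84809 + 70382 = 664045, q_9 = 7*4209 + 3493 = 32956.
  i=10: a_10=4, p_10 = 4*664045 + 84809 = 2740989, q_10 = 4*32956 + 4209 = 136033.
  i=11: a_11=2, p_11 = 2*2740989 + 664045 = 6146023, q_11 = 2*136033 + 32956 = 305022.
  i=12: a_12=1, p_12 = 1*6146023 + 2740989 = 8887012, q_12 = 1*305022 + 136033 = 441055.
  i=13: a_13=6, p_13 = 6*8887012 + 6146023 = 59468095, q_13 = 6*441055 + 305022 = 2951352.
Check: 59468095^2 - 406*2951352^2 = 3536454322929025 - 3536454322929024 = 1, so (x, y) = (59468095, 2951352) solves the equation, and by the theorem it is the least positive solution.

(x, y) = (59468095, 2951352)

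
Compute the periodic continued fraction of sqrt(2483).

Write x_i = (sqrt(2483) + m_i)/d_i with (m_0, d_0) = (0, 1). a_0 = floor(sqrt(2483)) = 49, since 49^2 = 2401 <= 2483 < 2500 = 50^2.
Iterate m_{i+1} = d_i*a_i - m_i, d_{i+1} = (2483 - m_{i+1}^2)/d_i, a_{i+1} = floor((a_0 + m_{i+1})/d_{i+1}):
  m_1 = 1*49 - 0 = 49, d_1 = (2483 - 49^2)/1 = 82/1 = 82, a_1 = floor((49 + 49)/82) = 1.
  m_2 = 82*1 - 49 = 33, d_2 = (2483 - 33^2)/82 = 1394/82 = 17, a_2 = floor((49 + 33)/17) = 4.
  m_3 = 17*4 - 33 = 35, d_3 = (2483 - 35^2)/17 = 1258/17 = 74, a_3 = floor((49 + 35)/74) = 1.
  m_4 = 74*1 - 35 = 39, d_4 = (2483 - 39^2)/74 = 962/74 = 13, a_4 = floor((49 + 39)/13) = 6.
  m_5 = 13*6 - 39 = 39, d_5 = (2483 - 39^2)/13 = 962/13 = 74, a_5 = floor((49 + 39)/74) = 1.
  m_6 = 74*1 - 39 = 35, d_6 = (2483 - 35^2)/74 = 1258/74 = 17, a_6 = floor((49 + 35)/17) = 4.
  m_7 = 17*4 - 35 = 33, d_7 = (2483 - 33^2)/17 = 1394/17 = 82, a_7 = floor((49 + 33)/82) = 1.
  m_8 = 82*1 - 33 = 49, d_8 = (2483 - 49^2)/82 = 82/82 = 1, a_8 = floor((49 + 49)/1) = 98.
  m_9 = 1*98 - 49 = 49, d_9 = (2483 - 49^2)/1 = 82/1 = 82: (m_9, d_9) = (m_1, d_1) = (49, 82), so from here the quotients repeat a_1, ..., a_8; the period length is 8.
Hence the expansion of sqrt(2483) is a_0 = 49 followed by the repeating block 1, 4, 1, 6, 1, 4, 1, 98 (period 8).

[49; (1, 4, 1, 6, 1, 4, 1, 98)]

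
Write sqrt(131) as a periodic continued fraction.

[11; (2, 4, 11, 4, 2, 22)]

Write x_i = (sqrt(131) + m_i)/d_i with (m_0, d_0) = (0, 1). a_0 = floor(sqrt(131)) = 11, since 11^2 = 121 <= 131 < 144 = 12^2.
Iterate m_{i+1} = d_i*a_i - m_i, d_{i+1} = (131 - m_{i+1}^2)/d_i, a_{i+1} = floor((a_0 + m_{i+1})/d_{i+1}):
  m_1 = 1*11 - 0 = 11, d_1 = (131 - 11^2)/1 = 10/1 = 10, a_1 = floor((11 + 11)/10) = 2.
  m_2 = 10*2 - 11 = 9, d_2 = (131 - 9^2)/10 = 50/10 = 5, a_2 = floor((11 + 9)/5) = 4.
  m_3 = 5*4 - 9 = 11, d_3 = (131 - 11^2)/5 = 10/5 = 2, a_3 = floor((11 + 11)/2) = 11.
  m_4 = 2*11 - 11 = 11, d_4 = (131 - 11^2)/2 = 10/2 = 5, a_4 = floor((11 + 11)/5) = 4.
  m_5 = 5*4 - 11 = 9, d_5 = (131 - 9^2)/5 = 50/5 = 10, a_5 = floor((11 + 9)/10) = 2.
  m_6 = 10*2 - 9 = 11, d_6 = (131 - 11^2)/10 = 10/10 = 1, a_6 = floor((11 + 11)/1) = 22.
  m_7 = 1*22 - 11 = 11, d_7 = (131 - 11^2)/1 = 10/1 = 10: (m_7, d_7) = (m_1, d_1) = (11, 10), so from here the quotients repeat a_1, ..., a_6; the period length is 6.
Hence the expansion of sqrt(131) is a_0 = 11 followed by the repeating block 2, 4, 11, 4, 2, 22 (period 6).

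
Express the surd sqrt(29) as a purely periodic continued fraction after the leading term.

[5; (2, 1, 1, 2, 10)]

Write x_i = (sqrt(29) + m_i)/d_i with (m_0, d_0) = (0, 1). a_0 = floor(sqrt(29)) = 5, since 5^2 = 25 <= 29 < 36 = 6^2.
Iterate m_{i+1} = d_i*a_i - m_i, d_{i+1} = (29 - m_{i+1}^2)/d_i, a_{i+1} = floor((a_0 + m_{i+1})/d_{i+1}):
  m_1 = 1*5 - 0 = 5, d_1 = (29 - 5^2)/1 = 4/1 = 4, a_1 = floor((5 + 5)/4) = 2.
  m_2 = 4*2 - 5 = 3, d_2 = (29 - 3^2)/4 = 20/4 = 5, a_2 = floor((5 + 3)/5) = 1.
  m_3 = 5*1 - 3 = 2, d_3 = (29 - 2^2)/5 = 25/5 = 5, a_3 = floor((5 + 2)/5) = 1.
  m_4 = 5*1 - 2 = 3, d_4 = (29 - 3^2)/5 = 20/5 = 4, a_4 = floor((5 + 3)/4) = 2.
  m_5 = 4*2 - 3 = 5, d_5 = (29 - 5^2)/4 = 4/4 = 1, a_5 = floor((5 + 5)/1) = 10.
  m_6 = 1*10 - 5 = 5, d_6 = (29 - 5^2)/1 = 4/1 = 4: (m_6, d_6) = (m_1, d_1) = (5, 4), so from here the quotients repeat a_1, ..., a_5; the period length is 5.
Hence the expansion of sqrt(29) is a_0 = 5 followed by the repeating block 2, 1, 1, 2, 10 (period 5).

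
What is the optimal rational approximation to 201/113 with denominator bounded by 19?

Expand x = 201/113 as a continued fraction with the Euclidean algorithm:
  201 = 1*113 + 88, so a_0 = 1.
  113 = 1*88 + 25, so a_1 = 1.
  88 = 3*25 + 13, so a_2 = 3.
  25 = 1*13 + 12, so a_3 = 1.
  13 = 1*12 + 1, so a_4 = 1.
  12 = 12*1 + 0, so a_5 = 12.
so x = [1; 1, 3, 1, 1, 12].
Convergents (p_i = a_i*p_{i-1} + p_{i-2}, q_i = a_i*q_{i-1} + q_{i-2} with p_{-2}=0, p_{-1}=1, q_{-2}=1, q_{-1}=0), until the denominator exceeds 19:
  i=0: a_0=1, p_0 = 1*1 + 0 = 1, q_0 = 1*0 + 1 = 1.
  i=1: a_1=1, p_1 = 1*1 + 1 = 2, q_1 = 1*1 + 0 = 1.
  i=2: a_2=3, p_2 = 3*2 + 1 = 7, q_2 = 3*1 + 1 = 4.
  i=3: a_3=1, p_3 = 1*7 + 2 = 9, q_3 = 1*4 + 1 = 5.
  i=4: a_4=1, p_4 = 1*9 + 7 = 16, q_4 = 1*5 + 4 = 9.
  i=5: a_5=12, p_5 = 12*16 + 9 = 201, q_5 = 12*9 + 5 = 113.
q_5 = 113 > 19, so the last convergent with denominator <= 19 is p_4/q_4 = 16/9.
The closest fraction with denominator <= 19 is either p_4/q_4 or the intermediate fraction (k*p_4 + p_3)/(k*q_4 + q_3) with the largest k >= 1 whose denominator stays <= 19; these approach x as k grows, and every other convergent or intermediate fraction in range is farther away.
Largest k: floor((19 - q_3)/q_4) = floor((19 - 5)/9) = 1.
That gives (1*16 + 9)/(1*9 + 5) = 25/14.
Compare the errors: |x - 16/9| = |201*9 - 16*113|/(113*9) = 1/1017, and |x - 25/14| = |201*14 - 25*113|/(113*14) = 11/1582.
Cross-multiplying, 1*1582 = 1582 < 11187 = 11*1017, so 1/1017 is smaller: the convergent 16/9 is closer to x than 25/14.

16/9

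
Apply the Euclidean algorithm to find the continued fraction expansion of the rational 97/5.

[19; 2, 2]

Run the Euclidean algorithm on 97 and 5; the successive quotients are the partial quotients a_0, a_1, ... (each step inverts the fractional part left over by the previous one):
  97 = 19*5 + 2, so a_0 = 19.
  5 = 2*2 + 1, so a_1 = 2.
  2 = 2*1 + 0, so a_2 = 2.
The remainder reaches 0 after 3 divisions, so the expansion has 3 partial quotients, read off in order.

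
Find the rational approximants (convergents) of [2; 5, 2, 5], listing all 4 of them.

2/1, 11/5, 24/11, 131/60

Using the convergent recurrence p_i = a_i*p_{i-1} + p_{i-2}, q_i = a_i*q_{i-1} + q_{i-2} with p_{-2}=0, p_{-1}=1, q_{-2}=1, q_{-1}=0:
  i=0: a_0=2, p_0 = 2*1 + 0 = 2, q_0 = 2*0 + 1 = 1.
  i=1: a_1=5, p_1 = 5*2 + 1 = 11, q_1 = 5*1 + 0 = 5.
  i=2: a_2=2, p_2 = 2*11 + 2 = 24, q_2 = 2*5 + 1 = 11.
  i=3: a_3=5, p_3 = 5*24 + 11 = 131, q_3 = 5*11 + 5 = 60.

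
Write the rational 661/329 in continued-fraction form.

Run the Euclidean algorithm on 661 and 329; the successive quotients are the partial quotients a_0, a_1, ... (each step inverts the fractional part left over by the previous one):
  661 = 2*329 + 3, so a_0 = 2.
  329 = 109*3 + 2, so a_1 = 109.
  3 = 1*2 + 1, so a_2 = 1.
  2 = 2*1 + 0, so a_3 = 2.
The remainder reaches 0 after 4 divisions, so the expansion has 4 partial quotients, read off in order.

[2; 109, 1, 2]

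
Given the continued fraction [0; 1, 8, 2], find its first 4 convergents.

Using the convergent recurrence p_i = a_i*p_{i-1} + p_{i-2}, q_i = a_i*q_{i-1} + q_{i-2} with p_{-2}=0, p_{-1}=1, q_{-2}=1, q_{-1}=0:
  i=0: a_0=0, p_0 = 0*1 + 0 = 0, q_0 = 0*0 + 1 = 1.
  i=1: a_1=1, p_1 = 1*0 + 1 = 1, q_1 = 1*1 + 0 = 1.
  i=2: a_2=8, p_2 = 8*1 + 0 = 8, q_2 = 8*1 + 1 = 9.
  i=3: a_3=2, p_3 = 2*8 + 1 = 17, q_3 = 2*9 + 1 = 19.

0/1, 1/1, 8/9, 17/19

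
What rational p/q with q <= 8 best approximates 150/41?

11/3

Expand x = 150/41 as a continued fraction with the Euclidean algorithm:
  150 = 3*41 + 27, so a_0 = 3.
  41 = 1*27 + 14, so a_1 = 1.
  27 = 1*14 + 13, so a_2 = 1.
  14 = 1*13 + 1, so a_3 = 1.
  13 = 13*1 + 0, so a_4 = 13.
so x = [3; 1, 1, 1, 13].
Convergents (p_i = a_i*p_{i-1} + p_{i-2}, q_i = a_i*q_{i-1} + q_{i-2} with p_{-2}=0, p_{-1}=1, q_{-2}=1, q_{-1}=0), until the denominator exceeds 8:
  i=0: a_0=3, p_0 = 3*1 + 0 = 3, q_0 = 3*0 + 1 = 1.
  i=1: a_1=1, p_1 = 1*3 + 1 = 4, q_1 = 1*1 + 0 = 1.
  i=2: a_2=1, p_2 = 1*4 + 3 = 7, q_2 = 1*1 + 1 = 2.
  i=3: a_3=1, p_3 = 1*7 + 4 = 11, q_3 = 1*2 + 1 = 3.
  i=4: a_4=13, p_4 = 13*11 + 7 = 150, q_4 = 13*3 + 2 = 41.
q_4 = 41 > 8, so the last convergent with denominator <= 8 is p_3/q_3 = 11/3.
The closest fraction with denominator <= 8 is either p_3/q_3 or the intermediate fraction (k*p_3 + p_2)/(k*q_3 + q_2) with the largest k >= 1 whose denominator stays <= 8; these approach x as k grows, and every other convergent or intermediate fraction in range is farther away.
Largest k: floor((8 - q_2)/q_3) = floor((8 - 2)/3) = 2.
That gives (2*11 + 7)/(2*3 + 2) = 29/8.
Compare the errors: |x - 11/3| = |150*3 - 11*41|/(41*3) = 1/123, and |x - 29/8| = |150*8 - 29*41|/(41*8) = 11/328.
Cross-multiplying, 1*328 = 328 < 1353 = 11*123, so 1/123 is smaller: the convergent 11/3 is closer to x than 29/8.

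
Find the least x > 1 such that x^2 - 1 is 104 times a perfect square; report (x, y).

(x, y) = (51, 5)

First expand sqrt(104) as a continued fraction. With x_i = (sqrt(104) + m_i)/d_i and (m_0, d_0) = (0, 1): a_0 = floor(sqrt(104)) = 10, since 10^2 = 100 <= 104 < 121 = 11^2.
Iterate m_{i+1} = d_i*a_i - m_i, d_{i+1} = (104 - m_{i+1}^2)/d_i, a_{i+1} = floor((a_0 + m_{i+1})/d_{i+1}):
  m_1 = 1*10 - 0 = 10, d_1 = (104 - 10^2)/1 = 4/1 = 4, a_1 = floor((10 + 10)/4) = 5.
  m_2 = 4*5 - 10 = 10, d_2 = (104 - 10^2)/4 = 4/4 = 1, a_2 = floor((10 + 10)/1) = 20.
  m_3 = 1*20 - 10 = 10, d_3 = (104 - 10^2)/1 = 4/1 = 4: (m_3, d_3) = (m_1, d_1) = (10, 4), so from here the quotients repeat a_1, a_2; the period length is 2.
So sqrt(104) = [10; (5, 20)] with period length k = 2.
k is even, so the fundamental solution of x^2 - 104y^2 = 1 is (p_{k-1}, q_{k-1}) = (p_1, q_1); compute convergents through index 1.
Convergents (p_i = a_i*p_{i-1} + p_{i-2}, q_i = a_i*q_{i-1} + q_{i-2} with p_{-2}=0, p_{-1}=1, q_{-2}=1, q_{-1}=0):
  i=0: a_0=10, p_0 = 10*1 + 0 = 10, q_0 = 10*0 + 1 = 1.
  i=1: a_1=5, p_1 = 5*10 + 1 = 51, q_1 = 5*1 + 0 = 5.
Check: 51^2 - 104*5^2 = 2601 - 2600 = 1, so (x, y) = (51, 5) solves the equation, and by the theorem it is the least positive solution.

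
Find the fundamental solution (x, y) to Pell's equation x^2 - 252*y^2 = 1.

First expand sqrt(252) as a continued fraction. With x_i = (sqrt(252) + m_i)/d_i and (m_0, d_0) = (0, 1): a_0 = floor(sqrt(252)) = 15, since 15^2 = 225 <= 252 < 256 = 16^2.
Iterate m_{i+1} = d_i*a_i - m_i, d_{i+1} = (252 - m_{i+1}^2)/d_i, a_{i+1} = floor((a_0 + m_{i+1})/d_{i+1}):
  m_1 = 1*15 - 0 = 15, d_1 = (252 - 15^2)/1 = 27/1 = 27, a_1 = floor((15 + 15)/27) = 1.
  m_2 = 27*1 - 15 = 12, d_2 = (252 - 12^2)/27 = 108/27 = 4, a_2 = floor((15 + 12)/4) = 6.
  m_3 = 4*6 - 12 = 12, d_3 = (252 - 12^2)/4 = 108/4 = 27, a_3 = floor((15 + 12)/27) = 1.
  m_4 = 27*1 - 12 = 15, d_4 = (252 - 15^2)/27 = 27/27 = 1, a_4 = floor((15 + 15)/1) = 30.
  m_5 = 1*30 - 15 = 15, d_5 = (252 - 15^2)/1 = 27/1 = 27: (m_5, d_5) = (m_1, d_1) = (15, 27), so from here the quotients repeat a_1, ..., a_4; the period length is 4.
So sqrt(252) = [15; (1, 6, 1, 30)] with period length k = 4.
k is even, so the fundamental solution of x^2 - 252y^2 = 1 is (p_{k-1}, q_{k-1}) = (p_3, q_3); compute convergents through index 3.
Convergents (p_i = a_i*p_{i-1} + p_{i-2}, q_i = a_i*q_{i-1} + q_{i-2} with p_{-2}=0, p_{-1}=1, q_{-2}=1, q_{-1}=0):
  i=0: a_0=15, p_0 = 15*1 + 0 = 15, q_0 = 15*0 + 1 = 1.
  i=1: a_1=1, p_1 = 1*15 + 1 = 16, q_1 = 1*1 + 0 = 1.
  i=2: a_2=6, p_2 = 6*16 + 15 = 111, q_2 = 6*1 + 1 = 7.
  i=3: a_3=1, p_3 = 1*111 + 16 = 127, q_3 = 1*7 + 1 = 8.
Check: 127^2 - 252*8^2 = 16129 - 16128 = 1, so (x, y) = (127, 8) solves the equation, and by the theorem it is the least positive solution.

(x, y) = (127, 8)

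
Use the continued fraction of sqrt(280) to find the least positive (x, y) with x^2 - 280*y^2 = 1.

First expand sqrt(280) as a continued fraction. With x_i = (sqrt(280) + m_i)/d_i and (m_0, d_0) = (0, 1): a_0 = floor(sqrt(280)) = 16, since 16^2 = 256 <= 280 < 289 = 17^2.
Iterate m_{i+1} = d_i*a_i - m_i, d_{i+1} = (280 - m_{i+1}^2)/d_i, a_{i+1} = floor((a_0 + m_{i+1})/d_{i+1}):
  m_1 = 1*16 - 0 = 16, d_1 = (280 - 16^2)/1 = 24/1 = 24, a_1 = floor((16 + 16)/24) = 1.
  m_2 = 24*1 - 16 = 8, d_2 = (280 - 8^2)/24 = 216/24 = 9, a_2 = floor((16 + 8)/9) = 2.
  m_3 = 9*2 - 8 = 10, d_3 = (280 - 10^2)/9 = 180/9 = 20, a_3 = floor((16 + 10)/20) = 1.
  m_4 = 20*1 - 10 = 10, d_4 = (280 - 10^2)/20 = 180/20 = 9, a_4 = floor((16 + 10)/9) = 2.
  m_5 = 9*2 - 10 = 8, d_5 = (280 - 8^2)/9 = 216/9 = 24, a_5 = floor((16 + 8)/24) = 1.
  m_6 = 24*1 - 8 = 16, d_6 = (280 - 16^2)/24 = 24/24 = 1, a_6 = floor((16 + 16)/1) = 32.
  m_7 = 1*32 - 16 = 16, d_7 = (280 - 16^2)/1 = 24/1 = 24: (m_7, d_7) = (m_1, d_1) = (16, 24), so from here the quotients repeat a_1, ..., a_6; the period length is 6.
So sqrt(280) = [16; (1, 2, 1, 2, 1, 32)] with period length k = 6.
k is even, so the fundamental solution of x^2 - 280y^2 = 1 is (p_{k-1}, q_{k-1}) = (p_5, q_5); compute convergents through index 5.
Convergents (p_i = a_i*p_{i-1} + p_{i-2}, q_i = a_i*q_{i-1} + q_{i-2} with p_{-2}=0, p_{-1}=1, q_{-2}=1, q_{-1}=0):
  i=0: a_0=16, p_0 = 16*1 + 0 = 16, q_0 = 16*0 + 1 = 1.
  i=1: a_1=1, p_1 = 1*16 + 1 = 17, q_1 = 1*1 + 0 = 1.
  i=2: a_2=2, p_2 = 2*17 + 16 = 50, q_2 = 2*1 + 1 = 3.
  i=3: a_3=1, p_3 = 1*50 + 17 = 67, q_3 = 1*3 + 1 = 4.
  i=4: a_4=2, p_4 = 2*67 + 50 = 184, q_4 = 2*4 + 3 = 11.
  i=5: a_5=1, p_5 = 1*184 + 67 = 251, q_5 = 1*11 + 4 = 15.
Check: 251^2 - 280*15^2 = 63001 - 63000 = 1, so (x, y) = (251, 15) solves the equation, and by the theorem it is the least positive solution.

(x, y) = (251, 15)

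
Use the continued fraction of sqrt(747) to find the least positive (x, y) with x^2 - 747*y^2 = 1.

First expand sqrt(747) as a continued fraction. With x_i = (sqrt(747) + m_i)/d_i and (m_0, d_0) = (0, 1): a_0 = floor(sqrt(747)) = 27, since 27^2 = 729 <= 747 < 784 = 28^2.
Iterate m_{i+1} = d_i*a_i - m_i, d_{i+1} = (747 - m_{i+1}^2)/d_i, a_{i+1} = floor((a_0 + m_{i+1})/d_{i+1}):
  m_1 = 1*27 - 0 = 27, d_1 = (747 - 27^2)/1 = 18/1 = 18, a_1 = floor((27 + 27)/18) = 3.
  m_2 = 18*3 - 27 = 27, d_2 = (747 - 27^2)/18 = 18/18 = 1, a_2 = floor((27 + 27)/1) = 54.
  m_3 = 1*54 - 27 = 27, d_3 = (747 - 27^2)/1 = 18/1 = 18: (m_3, d_3) = (m_1, d_1) = (27, 18), so from here the quotients repeat a_1, a_2; the period length is 2.
So sqrt(747) = [27; (3, 54)] with period length k = 2.
k is even, so the fundamental solution of x^2 - 747y^2 = 1 is (p_{k-1}, q_{k-1}) = (p_1, q_1); compute convergents through index 1.
Convergents (p_i = a_i*p_{i-1} + p_{i-2}, q_i = a_i*q_{i-1} + q_{i-2} with p_{-2}=0, p_{-1}=1, q_{-2}=1, q_{-1}=0):
  i=0: a_0=27, p_0 = 27*1 + 0 = 27, q_0 = 27*0 + 1 = 1.
  i=1: a_1=3, p_1 = 3*27 + 1 = 82, q_1 = 3*1 + 0 = 3.
Check: 82^2 - 747*3^2 = 6724 - 6723 = 1, so (x, y) = (82, 3) solves the equation, and by the theorem it is the least positive solution.

(x, y) = (82, 3)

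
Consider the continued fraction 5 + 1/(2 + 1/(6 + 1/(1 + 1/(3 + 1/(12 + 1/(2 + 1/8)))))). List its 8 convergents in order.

Using the convergent recurrence p_i = a_i*p_{i-1} + p_{i-2}, q_i = a_i*q_{i-1} + q_{i-2} with p_{-2}=0, p_{-1}=1, q_{-2}=1, q_{-1}=0:
  i=0: a_0=5, p_0 = 5*1 + 0 = 5, q_0 = 5*0 + 1 = 1.
  i=1: a_1=2, p_1 = 2*5 + 1 = 11, q_1 = 2*1 + 0 = 2.
  i=2: a_2=6, p_2 = 6*11 + 5 = 71, q_2 = 6*2 + 1 = 13.
  i=3: a_3=1, p_3 = 1*71 + 11 = 82, q_3 = 1*13 + 2 = 15.
  i=4: a_4=3, p_4 = 3*82 + 71 = 317, q_4 = 3*15 + 13 = 58.
  i=5: a_5=12, p_5 = 12*317 + 82 = 3886, q_5 = 12*58 + 15 = 711.
  i=6: a_6=2, p_6 = 2*3886 + 317 = 8089, q_6 = 2*711 + 58 = 1480.
  i=7: a_7=8, p_7 = 8*8089 + 3886 = 68598, q_7 = 8*1480 + 711 = 12551.

5/1, 11/2, 71/13, 82/15, 317/58, 3886/711, 8089/1480, 68598/12551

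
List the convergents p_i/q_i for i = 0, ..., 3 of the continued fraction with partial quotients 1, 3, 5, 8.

Using the convergent recurrence p_i = a_i*p_{i-1} + p_{i-2}, q_i = a_i*q_{i-1} + q_{i-2} with p_{-2}=0, p_{-1}=1, q_{-2}=1, q_{-1}=0:
  i=0: a_0=1, p_0 = 1*1 + 0 = 1, q_0 = 1*0 + 1 = 1.
  i=1: a_1=3, p_1 = 3*1 + 1 = 4, q_1 = 3*1 + 0 = 3.
  i=2: a_2=5, p_2 = 5*4 + 1 = 21, q_2 = 5*3 + 1 = 16.
  i=3: a_3=8, p_3 = 8*21 + 4 = 172, q_3 = 8*16 + 3 = 131.

1/1, 4/3, 21/16, 172/131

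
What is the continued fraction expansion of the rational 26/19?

Run the Euclidean algorithm on 26 and 19; the successive quotients are the partial quotients a_0, a_1, ... (each step inverts the fractional part left over by the previous one):
  26 = 1*19 + 7, so a_0 = 1.
  19 = 2*7 + 5, so a_1 = 2.
  7 = 1*5 + 2, so a_2 = 1.
  5 = 2*2 + 1, so a_3 = 2.
  2 = 2*1 + 0, so a_4 = 2.
The remainder reaches 0 after 5 divisions, so the expansion has 5 partial quotients, read off in order.

[1; 2, 1, 2, 2]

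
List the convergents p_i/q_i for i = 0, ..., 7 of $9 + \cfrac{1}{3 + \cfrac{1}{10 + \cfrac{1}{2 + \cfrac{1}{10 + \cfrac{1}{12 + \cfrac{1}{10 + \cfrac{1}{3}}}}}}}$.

9/1, 28/3, 289/31, 606/65, 6349/681, 76794/8237, 774289/83051, 2399661/257390

Using the convergent recurrence p_i = a_i*p_{i-1} + p_{i-2}, q_i = a_i*q_{i-1} + q_{i-2} with p_{-2}=0, p_{-1}=1, q_{-2}=1, q_{-1}=0:
  i=0: a_0=9, p_0 = 9*1 + 0 = 9, q_0 = 9*0 + 1 = 1.
  i=1: a_1=3, p_1 = 3*9 + 1 = 28, q_1 = 3*1 + 0 = 3.
  i=2: a_2=10, p_2 = 10*28 + 9 = 289, q_2 = 10*3 + 1 = 31.
  i=3: a_3=2, p_3 = 2*289 + 28 = 606, q_3 = 2*31 + 3 = 65.
  i=4: a_4=10, p_4 = 10*606 + 289 = 6349, q_4 = 10*65 + 31 = 681.
  i=5: a_5=12, p_5 = 12*6349 + 606 = 76794, q_5 = 12*681 + 65 = 8237.
  i=6: a_6=10, p_6 = 10*76794 + 6349 = 774289, q_6 = 10*8237 + 681 = 83051.
  i=7: a_7=3, p_7 = 3*774289 + 76794 = 2399661, q_7 = 3*83051 + 8237 = 257390.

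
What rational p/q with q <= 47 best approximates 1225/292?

172/41

Expand x = 1225/292 as a continued fraction with the Euclidean algorithm:
  1225 = 4*292 + 57, so a_0 = 4.
  292 = 5*57 + 7, so a_1 = 5.
  57 = 8*7 + 1, so a_2 = 8.
  7 = 7*1 + 0, so a_3 = 7.
so x = [4; 5, 8, 7].
Convergents (p_i = a_i*p_{i-1} + p_{i-2}, q_i = a_i*q_{i-1} + q_{i-2} with p_{-2}=0, p_{-1}=1, q_{-2}=1, q_{-1}=0), until the denominator exceeds 47:
  i=0: a_0=4, p_0 = 4*1 + 0 = 4, q_0 = 4*0 + 1 = 1.
  i=1: a_1=5, p_1 = 5*4 + 1 = 21, q_1 = 5*1 + 0 = 5.
  i=2: a_2=8, p_2 = 8*21 + 4 = 172, q_2 = 8*5 + 1 = 41.
  i=3: a_3=7, p_3 = 7*172 + 21 = 1225, q_3 = 7*41 + 5 = 292.
q_3 = 292 > 47, so the last convergent with denominator <= 47 is p_2/q_2 = 172/41.
The closest fraction with denominator <= 47 is either p_2/q_2 or the intermediate fraction (k*p_2 + p_1)/(k*q_2 + q_1) with the largest k >= 1 whose denominator stays <= 47; these approach x as k grows, and every other convergent or intermediate fraction in range is farther away.
Largest k: floor((47 - q_1)/q_2) = floor((47 - 5)/41) = 1.
That gives (1*172 + 21)/(1*41 + 5) = 193/46.
Compare the errors: |x - 172/41| = |1225*41 - 172*292|/(292*41) = 1/11972, and |x - 193/46| = |1225*46 - 193*292|/(292*46) = 6/13432.
Cross-multiplying, 1*13432 = 13432 < 71832 = 6*11972, so 1/11972 is smaller: the convergent 172/41 is closer to x than 193/46.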